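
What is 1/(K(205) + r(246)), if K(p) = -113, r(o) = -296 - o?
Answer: -1/655 ≈ -0.0015267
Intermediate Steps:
1/(K(205) + r(246)) = 1/(-113 + (-296 - 1*246)) = 1/(-113 + (-296 - 246)) = 1/(-113 - 542) = 1/(-655) = -1/655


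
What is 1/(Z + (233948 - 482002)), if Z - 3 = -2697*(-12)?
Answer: -1/215687 ≈ -4.6363e-6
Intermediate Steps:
Z = 32367 (Z = 3 - 2697*(-12) = 3 + 32364 = 32367)
1/(Z + (233948 - 482002)) = 1/(32367 + (233948 - 482002)) = 1/(32367 - 248054) = 1/(-215687) = -1/215687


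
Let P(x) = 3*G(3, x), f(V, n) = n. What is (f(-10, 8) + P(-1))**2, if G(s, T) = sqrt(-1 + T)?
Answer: 46 + 48*I*sqrt(2) ≈ 46.0 + 67.882*I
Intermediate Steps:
P(x) = 3*sqrt(-1 + x)
(f(-10, 8) + P(-1))**2 = (8 + 3*sqrt(-1 - 1))**2 = (8 + 3*sqrt(-2))**2 = (8 + 3*(I*sqrt(2)))**2 = (8 + 3*I*sqrt(2))**2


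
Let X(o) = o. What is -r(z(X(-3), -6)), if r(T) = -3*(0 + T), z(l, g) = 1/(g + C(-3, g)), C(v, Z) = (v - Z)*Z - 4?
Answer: -3/28 ≈ -0.10714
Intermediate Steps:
C(v, Z) = -4 + Z*(v - Z) (C(v, Z) = Z*(v - Z) - 4 = -4 + Z*(v - Z))
z(l, g) = 1/(-4 - g**2 - 2*g) (z(l, g) = 1/(g + (-4 - g**2 + g*(-3))) = 1/(g + (-4 - g**2 - 3*g)) = 1/(-4 - g**2 - 2*g))
r(T) = -3*T
-r(z(X(-3), -6)) = -(-3)*(-1/(4 + (-6)**2 + 2*(-6))) = -(-3)*(-1/(4 + 36 - 12)) = -(-3)*(-1/28) = -(-3)*(-1*1/28) = -(-3)*(-1)/28 = -1*3/28 = -3/28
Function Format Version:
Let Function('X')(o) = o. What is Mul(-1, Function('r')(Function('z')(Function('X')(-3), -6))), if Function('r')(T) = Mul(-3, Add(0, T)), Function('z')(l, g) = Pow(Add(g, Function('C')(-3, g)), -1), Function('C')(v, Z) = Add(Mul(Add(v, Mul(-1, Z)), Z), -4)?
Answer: Rational(-3, 28) ≈ -0.10714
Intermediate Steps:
Function('C')(v, Z) = Add(-4, Mul(Z, Add(v, Mul(-1, Z)))) (Function('C')(v, Z) = Add(Mul(Z, Add(v, Mul(-1, Z))), -4) = Add(-4, Mul(Z, Add(v, Mul(-1, Z)))))
Function('z')(l, g) = Pow(Add(-4, Mul(-1, Pow(g, 2)), Mul(-2, g)), -1) (Function('z')(l, g) = Pow(Add(g, Add(-4, Mul(-1, Pow(g, 2)), Mul(g, -3))), -1) = Pow(Add(g, Add(-4, Mul(-1, Pow(g, 2)), Mul(-3, g))), -1) = Pow(Add(-4, Mul(-1, Pow(g, 2)), Mul(-2, g)), -1))
Function('r')(T) = Mul(-3, T)
Mul(-1, Function('r')(Function('z')(Function('X')(-3), -6))) = Mul(-1, Mul(-3, Mul(-1, Pow(Add(4, Pow(-6, 2), Mul(2, -6)), -1)))) = Mul(-1, Mul(-3, Mul(-1, Pow(Add(4, 36, -12), -1)))) = Mul(-1, Mul(-3, Mul(-1, Pow(28, -1)))) = Mul(-1, Mul(-3, Mul(-1, Rational(1, 28)))) = Mul(-1, Mul(-3, Rational(-1, 28))) = Mul(-1, Rational(3, 28)) = Rational(-3, 28)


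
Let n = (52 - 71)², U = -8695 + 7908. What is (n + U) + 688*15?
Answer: 9894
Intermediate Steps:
U = -787
n = 361 (n = (-19)² = 361)
(n + U) + 688*15 = (361 - 787) + 688*15 = -426 + 10320 = 9894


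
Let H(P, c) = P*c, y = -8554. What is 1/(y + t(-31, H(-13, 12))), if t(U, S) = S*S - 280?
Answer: 1/15502 ≈ 6.4508e-5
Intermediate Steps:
t(U, S) = -280 + S**2 (t(U, S) = S**2 - 280 = -280 + S**2)
1/(y + t(-31, H(-13, 12))) = 1/(-8554 + (-280 + (-13*12)**2)) = 1/(-8554 + (-280 + (-156)**2)) = 1/(-8554 + (-280 + 24336)) = 1/(-8554 + 24056) = 1/15502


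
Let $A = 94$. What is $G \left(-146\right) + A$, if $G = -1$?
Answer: $240$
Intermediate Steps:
$G \left(-146\right) + A = \left(-1\right) \left(-146\right) + 94 = 146 + 94 = 240$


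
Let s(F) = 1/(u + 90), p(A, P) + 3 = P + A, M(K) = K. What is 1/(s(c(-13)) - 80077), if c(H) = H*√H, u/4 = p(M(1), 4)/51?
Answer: -4598/368193995 ≈ -1.2488e-5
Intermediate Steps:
p(A, P) = -3 + A + P (p(A, P) = -3 + (P + A) = -3 + (A + P) = -3 + A + P)
u = 8/51 (u = 4*((-3 + 1 + 4)/51) = 4*(2*(1/51)) = 4*(2/51) = 8/51 ≈ 0.15686)
c(H) = H^(3/2)
s(F) = 51/4598 (s(F) = 1/(8/51 + 90) = 1/(4598/51) = 51/4598)
1/(s(c(-13)) - 80077) = 1/(51/4598 - 80077) = 1/(-368193995/4598) = -4598/368193995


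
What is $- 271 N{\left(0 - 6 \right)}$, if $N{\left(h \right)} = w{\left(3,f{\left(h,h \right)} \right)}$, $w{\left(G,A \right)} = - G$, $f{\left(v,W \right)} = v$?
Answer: $813$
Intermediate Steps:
$N{\left(h \right)} = -3$ ($N{\left(h \right)} = \left(-1\right) 3 = -3$)
$- 271 N{\left(0 - 6 \right)} = \left(-271\right) \left(-3\right) = 813$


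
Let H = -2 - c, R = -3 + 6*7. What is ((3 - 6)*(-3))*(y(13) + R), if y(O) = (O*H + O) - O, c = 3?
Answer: -234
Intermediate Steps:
R = 39 (R = -3 + 42 = 39)
H = -5 (H = -2 - 1*3 = -2 - 3 = -5)
y(O) = -5*O (y(O) = (O*(-5) + O) - O = (-5*O + O) - O = -4*O - O = -5*O)
((3 - 6)*(-3))*(y(13) + R) = ((3 - 6)*(-3))*(-5*13 + 39) = (-3*(-3))*(-65 + 39) = 9*(-26) = -234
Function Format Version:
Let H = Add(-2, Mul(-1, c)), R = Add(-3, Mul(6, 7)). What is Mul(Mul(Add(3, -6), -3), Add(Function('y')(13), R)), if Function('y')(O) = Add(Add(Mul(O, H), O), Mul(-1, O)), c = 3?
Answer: -234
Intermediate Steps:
R = 39 (R = Add(-3, 42) = 39)
H = -5 (H = Add(-2, Mul(-1, 3)) = Add(-2, -3) = -5)
Function('y')(O) = Mul(-5, O) (Function('y')(O) = Add(Add(Mul(O, -5), O), Mul(-1, O)) = Add(Add(Mul(-5, O), O), Mul(-1, O)) = Add(Mul(-4, O), Mul(-1, O)) = Mul(-5, O))
Mul(Mul(Add(3, -6), -3), Add(Function('y')(13), R)) = Mul(Mul(Add(3, -6), -3), Add(Mul(-5, 13), 39)) = Mul(Mul(-3, -3), Add(-65, 39)) = Mul(9, -26) = -234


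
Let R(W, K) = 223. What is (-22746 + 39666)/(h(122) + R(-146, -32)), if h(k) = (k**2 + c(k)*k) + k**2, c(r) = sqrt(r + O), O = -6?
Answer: 507447720/897733537 - 4128480*sqrt(29)/897733537 ≈ 0.54049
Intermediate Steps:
c(r) = sqrt(-6 + r) (c(r) = sqrt(r - 6) = sqrt(-6 + r))
h(k) = 2*k**2 + k*sqrt(-6 + k) (h(k) = (k**2 + sqrt(-6 + k)*k) + k**2 = (k**2 + k*sqrt(-6 + k)) + k**2 = 2*k**2 + k*sqrt(-6 + k))
(-22746 + 39666)/(h(122) + R(-146, -32)) = (-22746 + 39666)/(122*(sqrt(-6 + 122) + 2*122) + 223) = 16920/(122*(sqrt(116) + 244) + 223) = 16920/(122*(2*sqrt(29) + 244) + 223) = 16920/(122*(244 + 2*sqrt(29)) + 223) = 16920/((29768 + 244*sqrt(29)) + 223) = 16920/(29991 + 244*sqrt(29))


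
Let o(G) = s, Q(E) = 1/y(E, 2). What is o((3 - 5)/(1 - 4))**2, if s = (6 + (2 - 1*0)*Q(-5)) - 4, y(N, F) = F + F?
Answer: 25/4 ≈ 6.2500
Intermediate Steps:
y(N, F) = 2*F
Q(E) = 1/4 (Q(E) = 1/(2*2) = 1/4)
s = 5/2 (s = (6 + (2 - 1*0)*(1/4)) - 4 = (6 + (2 + 0)*(1/4)) - 4 = (6 + 2*(1/4)) - 4 = (6 + 1/2) - 4 = 13/2 - 4 = 5/2 ≈ 2.5000)
o(G) = 5/2
o((3 - 5)/(1 - 4))**2 = (5/2)**2 = 25/4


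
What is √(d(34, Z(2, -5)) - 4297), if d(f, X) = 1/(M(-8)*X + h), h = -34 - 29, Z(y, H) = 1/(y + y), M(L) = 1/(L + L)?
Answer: I*√69891345545/4033 ≈ 65.552*I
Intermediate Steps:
M(L) = 1/(2*L)
Z(y, H) = 1/(2*y)
h = -63
d(f, X) = 1/(-63 - X/16) (d(f, X) = 1/(((½)/(-8))*X - 63) = 1/(((½)*(-⅛))*X - 63) = 1/(-X/16 - 63) = 1/(-63 - X/16))
√(d(34, Z(2, -5)) - 4297) = √(16/(-1008 - 1/(2*2)) - 4297) = √(16/(-1008 - 1*¼) - 4297) = √(16/(-1008 - ¼) - 4297) = √(16/(-4033/4) - 4297) = √(16*(-4/4033) - 4297) = √(-64/4033 - 4297) = √(-17329865/4033) = I*√69891345545/4033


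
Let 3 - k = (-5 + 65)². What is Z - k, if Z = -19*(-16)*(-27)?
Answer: -4611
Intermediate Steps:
Z = -8208 (Z = 304*(-27) = -8208)
k = -3597 (k = 3 - (-5 + 65)² = 3 - 1*60² = 3 - 1*3600 = 3 - 3600 = -3597)
Z - k = -8208 - 1*(-3597) = -8208 + 3597 = -4611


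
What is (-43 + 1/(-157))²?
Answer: 45589504/24649 ≈ 1849.5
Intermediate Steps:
(-43 + 1/(-157))² = (-43 - 1/157)² = (-6752/157)² = 45589504/24649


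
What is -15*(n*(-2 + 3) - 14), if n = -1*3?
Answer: 255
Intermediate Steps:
n = -3
-15*(n*(-2 + 3) - 14) = -15*(-3*(-2 + 3) - 14) = -15*(-3*1 - 14) = -15*(-3 - 14) = -15*(-17) = 255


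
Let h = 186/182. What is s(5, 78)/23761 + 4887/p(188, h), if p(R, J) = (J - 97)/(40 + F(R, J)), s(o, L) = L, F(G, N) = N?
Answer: -433475304879/207528574 ≈ -2088.8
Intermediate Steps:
h = 93/91 (h = 186*(1/182) = 93/91 ≈ 1.0220)
p(R, J) = (-97 + J)/(40 + J) (p(R, J) = (J - 97)/(40 + J) = (-97 + J)/(40 + J))
s(5, 78)/23761 + 4887/p(188, h) = 78/23761 + 4887/(((-97 + 93/91)/(40 + 93/91))) = 78*(1/23761) + 4887/((-8734/91/(3733/91))) = 78/23761 + 4887/(((91/3733)*(-8734/91))) = 78/23761 + 4887/(-8734/3733) = 78/23761 + 4887*(-3733/8734) = 78/23761 - 18243171/8734 = -433475304879/207528574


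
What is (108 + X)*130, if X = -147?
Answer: -5070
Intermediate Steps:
(108 + X)*130 = (108 - 147)*130 = -39*130 = -5070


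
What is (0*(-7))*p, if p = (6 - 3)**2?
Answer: 0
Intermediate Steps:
p = 9 (p = 3**2 = 9)
(0*(-7))*p = (0*(-7))*9 = 0*9 = 0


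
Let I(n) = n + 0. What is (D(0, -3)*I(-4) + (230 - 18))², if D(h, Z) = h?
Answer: 44944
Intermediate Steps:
I(n) = n
(D(0, -3)*I(-4) + (230 - 18))² = (0*(-4) + (230 - 18))² = (0 + 212)² = 212² = 44944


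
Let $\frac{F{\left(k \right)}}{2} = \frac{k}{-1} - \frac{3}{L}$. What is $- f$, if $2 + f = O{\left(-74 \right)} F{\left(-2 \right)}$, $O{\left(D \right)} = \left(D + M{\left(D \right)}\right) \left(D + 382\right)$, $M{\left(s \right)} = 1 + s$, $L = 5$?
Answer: $\frac{633874}{5} \approx 1.2677 \cdot 10^{5}$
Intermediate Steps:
$F{\left(k \right)} = - \frac{6}{5} - 2 k$ ($F{\left(k \right)} = 2 \left(\frac{k}{-1} - \frac{3}{5}\right) = 2 \left(k \left(-1\right) - \frac{3}{5}\right) = 2 \left(- k - \frac{3}{5}\right) = 2 \left(- \frac{3}{5} - k\right) = - \frac{6}{5} - 2 k$)
$O{\left(D \right)} = \left(1 + 2 D\right) \left(382 + D\right)$ ($O{\left(D \right)} = \left(D + \left(1 + D\right)\right) \left(D + 382\right) = \left(1 + 2 D\right) \left(382 + D\right)$)
$f = - \frac{633874}{5}$ ($f = -2 + \left(382 + 2 \left(-74\right)^{2} + 765 \left(-74\right)\right) \left(- \frac{6}{5} - -4\right) = -2 + \left(382 + 2 \cdot 5476 - 56610\right) \left(- \frac{6}{5} + 4\right) = -2 + \left(382 + 10952 - 56610\right) \frac{14}{5} = -2 - \frac{633864}{5} = - \frac{633874}{5} \approx -1.2677 \cdot 10^{5}$)
$- f = \left(-1\right) \left(- \frac{633874}{5}\right) = \frac{633874}{5}$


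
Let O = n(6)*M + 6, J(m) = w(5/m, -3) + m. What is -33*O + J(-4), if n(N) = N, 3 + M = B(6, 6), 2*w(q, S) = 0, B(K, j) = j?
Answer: -796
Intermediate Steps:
w(q, S) = 0 (w(q, S) = (½)*0 = 0)
J(m) = m (J(m) = 0 + m = m)
M = 3 (M = -3 + 6 = 3)
O = 24 (O = 6*3 + 6 = 18 + 6 = 24)
-33*O + J(-4) = -33*24 - 4 = -792 - 4 = -796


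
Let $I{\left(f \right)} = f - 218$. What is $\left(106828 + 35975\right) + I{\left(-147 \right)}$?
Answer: $142438$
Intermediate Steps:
$I{\left(f \right)} = -218 + f$ ($I{\left(f \right)} = f - 218 = -218 + f$)
$\left(106828 + 35975\right) + I{\left(-147 \right)} = \left(106828 + 35975\right) - 365 = 142803 - 365 = 142438$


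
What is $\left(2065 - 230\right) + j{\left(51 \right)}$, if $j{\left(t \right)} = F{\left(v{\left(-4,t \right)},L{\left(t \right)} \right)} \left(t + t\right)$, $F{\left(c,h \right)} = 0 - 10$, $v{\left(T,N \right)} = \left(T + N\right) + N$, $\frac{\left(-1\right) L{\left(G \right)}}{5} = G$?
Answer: $815$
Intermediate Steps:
$L{\left(G \right)} = - 5 G$
$v{\left(T,N \right)} = T + 2 N$ ($v{\left(T,N \right)} = \left(N + T\right) + N = T + 2 N$)
$F{\left(c,h \right)} = -10$ ($F{\left(c,h \right)} = 0 - 10 = -10$)
$j{\left(t \right)} = - 20 t$ ($j{\left(t \right)} = - 10 \left(t + t\right) = - 10 \cdot 2 t = - 20 t$)
$\left(2065 - 230\right) + j{\left(51 \right)} = \left(2065 - 230\right) - 1020 = 1835 - 1020 = 815$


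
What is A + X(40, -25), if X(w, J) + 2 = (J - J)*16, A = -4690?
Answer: -4692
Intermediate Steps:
X(w, J) = -2 (X(w, J) = -2 + (J - J)*16 = -2 + 0*16 = -2 + 0 = -2)
A + X(40, -25) = -4690 - 2 = -4692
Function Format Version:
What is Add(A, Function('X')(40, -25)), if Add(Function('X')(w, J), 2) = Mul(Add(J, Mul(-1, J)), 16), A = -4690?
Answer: -4692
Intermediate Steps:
Function('X')(w, J) = -2 (Function('X')(w, J) = Add(-2, Mul(Add(J, Mul(-1, J)), 16)) = Add(-2, Mul(0, 16)) = Add(-2, 0) = -2)
Add(A, Function('X')(40, -25)) = Add(-4690, -2) = -4692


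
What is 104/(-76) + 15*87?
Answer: 24769/19 ≈ 1303.6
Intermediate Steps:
104/(-76) + 15*87 = 104*(-1/76) + 1305 = -26/19 + 1305 = 24769/19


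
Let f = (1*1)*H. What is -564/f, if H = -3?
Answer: 188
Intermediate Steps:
f = -3 (f = (1*1)*(-3) = 1*(-3) = -3)
-564/f = -564/(-3) = -564*(-⅓) = 188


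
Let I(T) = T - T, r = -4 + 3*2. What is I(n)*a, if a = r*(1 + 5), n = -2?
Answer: 0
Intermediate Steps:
r = 2 (r = -4 + 6 = 2)
a = 12 (a = 2*(1 + 5) = 2*6 = 12)
I(T) = 0
I(n)*a = 0*12 = 0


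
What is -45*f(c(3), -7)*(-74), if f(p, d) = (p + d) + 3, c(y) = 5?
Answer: 3330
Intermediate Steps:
f(p, d) = 3 + d + p (f(p, d) = (d + p) + 3 = 3 + d + p)
-45*f(c(3), -7)*(-74) = -45*(3 - 7 + 5)*(-74) = -45*1*(-74) = -45*(-74) = 3330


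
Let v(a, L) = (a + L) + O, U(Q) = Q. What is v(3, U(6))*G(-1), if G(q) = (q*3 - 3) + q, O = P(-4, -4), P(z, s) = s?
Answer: -35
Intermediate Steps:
O = -4
G(q) = -3 + 4*q (G(q) = (3*q - 3) + q = (-3 + 3*q) + q = -3 + 4*q)
v(a, L) = -4 + L + a (v(a, L) = (a + L) - 4 = (L + a) - 4 = -4 + L + a)
v(3, U(6))*G(-1) = (-4 + 6 + 3)*(-3 + 4*(-1)) = 5*(-3 - 4) = 5*(-7) = -35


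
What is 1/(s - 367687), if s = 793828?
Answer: 1/426141 ≈ 2.3466e-6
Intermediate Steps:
1/(s - 367687) = 1/(793828 - 367687) = 1/426141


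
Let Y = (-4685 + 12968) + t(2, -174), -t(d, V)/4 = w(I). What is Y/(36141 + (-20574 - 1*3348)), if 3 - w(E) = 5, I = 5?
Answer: 8291/12219 ≈ 0.67853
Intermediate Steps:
w(E) = -2 (w(E) = 3 - 1*5 = 3 - 5 = -2)
t(d, V) = 8 (t(d, V) = -4*(-2) = 8)
Y = 8291 (Y = (-4685 + 12968) + 8 = 8283 + 8 = 8291)
Y/(36141 + (-20574 - 1*3348)) = 8291/(36141 + (-20574 - 1*3348)) = 8291/(36141 + (-20574 - 3348)) = 8291/(36141 - 23922) = 8291/12219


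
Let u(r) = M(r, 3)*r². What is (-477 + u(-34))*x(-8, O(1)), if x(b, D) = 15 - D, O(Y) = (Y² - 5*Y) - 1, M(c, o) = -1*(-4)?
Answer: 82940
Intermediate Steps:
M(c, o) = 4
O(Y) = -1 + Y² - 5*Y
u(r) = 4*r²
(-477 + u(-34))*x(-8, O(1)) = (-477 + 4*(-34)²)*(15 - (-1 + 1² - 5*1)) = (-477 + 4*1156)*(15 - (-1 + 1 - 5)) = (-477 + 4624)*(15 - 1*(-5)) = 4147*(15 + 5) = 4147*20 = 82940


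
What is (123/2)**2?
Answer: 15129/4 ≈ 3782.3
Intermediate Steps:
(123/2)**2 = 15129/4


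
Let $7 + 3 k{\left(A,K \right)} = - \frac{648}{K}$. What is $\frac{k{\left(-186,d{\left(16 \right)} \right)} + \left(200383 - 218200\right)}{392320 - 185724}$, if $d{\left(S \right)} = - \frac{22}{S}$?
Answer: $- \frac{291427}{3408834} \approx -0.085492$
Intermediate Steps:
$k{\left(A,K \right)} = - \frac{7}{3} - \frac{216}{K}$ ($k{\left(A,K \right)} = - \frac{7}{3} + \frac{\left(-648\right) \frac{1}{K}}{3} = - \frac{7}{3} - \frac{216}{K}$)
$\frac{k{\left(-186,d{\left(16 \right)} \right)} + \left(200383 - 218200\right)}{392320 - 185724} = \frac{\left(- \frac{7}{3} - \frac{216}{\left(-22\right) \frac{1}{16}}\right) + \left(200383 - 218200\right)}{392320 - 185724} = \frac{\left(- \frac{7}{3} - \frac{216}{\left(-22\right) \frac{1}{16}}\right) - 17817}{206596} = \left(\left(- \frac{7}{3} - \frac{216}{- \frac{11}{8}}\right) - 17817\right) \frac{1}{206596} = \left(\left(- \frac{7}{3} - - \frac{1728}{11}\right) - 17817\right) \frac{1}{206596} = \left(\left(- \frac{7}{3} + \frac{1728}{11}\right) - 17817\right) \frac{1}{206596} = \left(\frac{5107}{33} - 17817\right) \frac{1}{206596} = \left(- \frac{582854}{33}\right) \frac{1}{206596} = - \frac{291427}{3408834}$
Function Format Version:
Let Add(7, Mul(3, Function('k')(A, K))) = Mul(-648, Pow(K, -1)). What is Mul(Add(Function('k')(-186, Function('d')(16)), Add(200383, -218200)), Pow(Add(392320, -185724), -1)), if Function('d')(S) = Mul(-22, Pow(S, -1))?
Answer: Rational(-291427, 3408834) ≈ -0.085492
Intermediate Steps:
Function('k')(A, K) = Add(Rational(-7, 3), Mul(-216, Pow(K, -1))) (Function('k')(A, K) = Add(Rational(-7, 3), Mul(Rational(1, 3), Mul(-648, Pow(K, -1)))) = Add(Rational(-7, 3), Mul(-216, Pow(K, -1))))
Mul(Add(Function('k')(-186, Function('d')(16)), Add(200383, -218200)), Pow(Add(392320, -185724), -1)) = Mul(Add(Add(Rational(-7, 3), Mul(-216, Pow(Mul(-22, Pow(16, -1)), -1))), Add(200383, -218200)), Pow(Add(392320, -185724), -1)) = Mul(Add(Add(Rational(-7, 3), Mul(-216, Pow(Mul(-22, Rational(1, 16)), -1))), -17817), Pow(206596, -1)) = Mul(Add(Add(Rational(-7, 3), Mul(-216, Pow(Rational(-11, 8), -1))), -17817), Rational(1, 206596)) = Mul(Add(Add(Rational(-7, 3), Mul(-216, Rational(-8, 11))), -17817), Rational(1, 206596)) = Mul(Add(Add(Rational(-7, 3), Rational(1728, 11)), -17817), Rational(1, 206596)) = Mul(Add(Rational(5107, 33), -17817), Rational(1, 206596)) = Mul(Rational(-582854, 33), Rational(1, 206596)) = Rational(-291427, 3408834)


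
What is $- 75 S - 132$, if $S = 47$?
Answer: $-3657$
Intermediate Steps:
$- 75 S - 132 = \left(-75\right) 47 - 132 = -3525 - 132 = -3657$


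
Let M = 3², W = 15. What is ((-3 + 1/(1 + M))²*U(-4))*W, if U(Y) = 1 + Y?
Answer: -7569/20 ≈ -378.45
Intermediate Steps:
M = 9
((-3 + 1/(1 + M))²*U(-4))*W = ((-3 + 1/(1 + 9))²*(1 - 4))*15 = ((-3 + 1/10)²*(-3))*15 = ((-3 + ⅒)²*(-3))*15 = ((-29/10)²*(-3))*15 = ((841/100)*(-3))*15 = -2523/100*15 = -7569/20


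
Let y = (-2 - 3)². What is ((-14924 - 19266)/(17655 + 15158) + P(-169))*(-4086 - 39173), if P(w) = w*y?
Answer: 5998687245785/32813 ≈ 1.8281e+8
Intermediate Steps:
y = 25 (y = (-5)² = 25)
P(w) = 25*w (P(w) = w*25 = 25*w)
((-14924 - 19266)/(17655 + 15158) + P(-169))*(-4086 - 39173) = ((-14924 - 19266)/(17655 + 15158) + 25*(-169))*(-4086 - 39173) = (-34190/32813 - 4225)*(-43259) = -138669115/32813*(-43259) = 5998687245785/32813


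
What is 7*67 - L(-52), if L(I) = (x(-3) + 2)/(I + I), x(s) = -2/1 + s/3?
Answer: 48775/104 ≈ 468.99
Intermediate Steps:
x(s) = -2 + s/3 (x(s) = -2*1 + s*(⅓) = -2 + s/3)
L(I) = -1/(2*I) (L(I) = ((-2 + (⅓)*(-3)) + 2)/(I + I) = ((-2 - 1) + 2)/((2*I)) = (-3 + 2)*(1/(2*I)) = -1/(2*I))
7*67 - L(-52) = 7*67 - (-1)/(2*(-52)) = 469 - (-1)*(-1)/(2*52) = 469 - 1*1/104 = 469 - 1/104 = 48775/104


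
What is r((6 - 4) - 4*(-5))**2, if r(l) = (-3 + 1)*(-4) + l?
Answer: 900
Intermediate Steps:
r(l) = 8 + l (r(l) = -2*(-4) + l = 8 + l)
r((6 - 4) - 4*(-5))**2 = (8 + ((6 - 4) - 4*(-5)))**2 = (8 + (2 + 20))**2 = (8 + 22)**2 = 30**2 = 900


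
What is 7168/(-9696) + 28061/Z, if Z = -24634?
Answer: -14020499/7464102 ≈ -1.8784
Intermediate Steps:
7168/(-9696) + 28061/Z = 7168/(-9696) + 28061/(-24634) = 7168*(-1/9696) + 28061*(-1/24634) = -224/303 - 28061/24634 = -14020499/7464102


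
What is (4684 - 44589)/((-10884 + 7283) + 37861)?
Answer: -7981/6852 ≈ -1.1648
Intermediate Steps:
(4684 - 44589)/((-10884 + 7283) + 37861) = -39905/(-3601 + 37861) = -39905/34260 = -39905*1/34260 = -7981/6852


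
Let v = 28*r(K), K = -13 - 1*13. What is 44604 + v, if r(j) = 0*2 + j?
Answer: 43876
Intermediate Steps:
K = -26 (K = -13 - 13 = -26)
r(j) = j (r(j) = 0 + j = j)
v = -728 (v = 28*(-26) = -728)
44604 + v = 44604 - 728 = 43876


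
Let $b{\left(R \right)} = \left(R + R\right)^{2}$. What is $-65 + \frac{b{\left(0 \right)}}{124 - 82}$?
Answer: $-65$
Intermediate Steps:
$b{\left(R \right)} = 4 R^{2}$ ($b{\left(R \right)} = \left(2 R\right)^{2} = 4 R^{2}$)
$-65 + \frac{b{\left(0 \right)}}{124 - 82} = -65 + \frac{4 \cdot 0^{2}}{124 - 82} = -65 + \frac{4 \cdot 0}{42} = -65 + \frac{1}{42} \cdot 0 = -65 + 0 = -65$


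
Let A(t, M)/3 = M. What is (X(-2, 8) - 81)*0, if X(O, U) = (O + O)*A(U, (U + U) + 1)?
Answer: 0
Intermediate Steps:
A(t, M) = 3*M
X(O, U) = 2*O*(3 + 6*U) (X(O, U) = (O + O)*(3*((U + U) + 1)) = (2*O)*(3*(2*U + 1)) = (2*O)*(3*(1 + 2*U)) = (2*O)*(3 + 6*U) = 2*O*(3 + 6*U))
(X(-2, 8) - 81)*0 = (6*(-2)*(1 + 2*8) - 81)*0 = (6*(-2)*(1 + 16) - 81)*0 = (6*(-2)*17 - 81)*0 = (-204 - 81)*0 = -285*0 = 0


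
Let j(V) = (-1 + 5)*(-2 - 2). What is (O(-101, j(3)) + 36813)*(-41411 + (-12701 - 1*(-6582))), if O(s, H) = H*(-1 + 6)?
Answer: -1745919490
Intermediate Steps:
j(V) = -16 (j(V) = 4*(-4) = -16)
O(s, H) = 5*H (O(s, H) = H*5 = 5*H)
(O(-101, j(3)) + 36813)*(-41411 + (-12701 - 1*(-6582))) = (5*(-16) + 36813)*(-41411 + (-12701 - 1*(-6582))) = (-80 + 36813)*(-41411 + (-12701 + 6582)) = 36733*(-41411 - 6119) = 36733*(-47530) = -1745919490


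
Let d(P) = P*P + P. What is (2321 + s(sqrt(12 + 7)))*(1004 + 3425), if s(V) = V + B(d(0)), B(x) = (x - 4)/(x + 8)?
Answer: 20554989/2 + 4429*sqrt(19) ≈ 1.0297e+7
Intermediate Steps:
d(P) = P + P**2 (d(P) = P**2 + P = P + P**2)
B(x) = (-4 + x)/(8 + x)
s(V) = -1/2 + V (s(V) = V + (-4 + 0*(1 + 0))/(8 + 0*(1 + 0)) = V + (-4 + 0*1)/(8 + 0*1) = V + (-4 + 0)/(8 + 0) = V - 4/8 = V + (1/8)*(-4) = V - 1/2 = -1/2 + V)
(2321 + s(sqrt(12 + 7)))*(1004 + 3425) = (2321 + (-1/2 + sqrt(12 + 7)))*(1004 + 3425) = (2321 + (-1/2 + sqrt(19)))*4429 = (4641/2 + sqrt(19))*4429 = 20554989/2 + 4429*sqrt(19)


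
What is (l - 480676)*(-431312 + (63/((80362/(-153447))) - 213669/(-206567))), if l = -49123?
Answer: 3794324091336819263243/16600137254 ≈ 2.2857e+11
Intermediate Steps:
(l - 480676)*(-431312 + (63/((80362/(-153447))) - 213669/(-206567))) = (-49123 - 480676)*(-431312 + (63/((80362/(-153447))) - 213669/(-206567))) = -529799*(-431312 + (63/((80362*(-1/153447))) - 213669*(-1/206567))) = -529799*(-431312 + (63/(-80362/153447) + 213669/206567)) = -529799*(-431312 + (63*(-153447/80362) + 213669/206567)) = -529799*(-431312 + (-9667161/80362 + 213669/206567)) = -529799*(-431312 - 1979745578109/16600137254) = -529799*(-7161818144875357/16600137254) = 3794324091336819263243/16600137254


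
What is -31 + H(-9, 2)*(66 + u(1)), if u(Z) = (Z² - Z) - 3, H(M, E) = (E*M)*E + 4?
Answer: -2047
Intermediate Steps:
H(M, E) = 4 + M*E² (H(M, E) = M*E² + 4 = 4 + M*E²)
u(Z) = -3 + Z² - Z
-31 + H(-9, 2)*(66 + u(1)) = -31 + (4 - 9*2²)*(66 + (-3 + 1² - 1*1)) = -31 + (4 - 9*4)*(66 + (-3 + 1 - 1)) = -31 + (4 - 36)*(66 - 3) = -31 - 32*63 = -31 - 2016 = -2047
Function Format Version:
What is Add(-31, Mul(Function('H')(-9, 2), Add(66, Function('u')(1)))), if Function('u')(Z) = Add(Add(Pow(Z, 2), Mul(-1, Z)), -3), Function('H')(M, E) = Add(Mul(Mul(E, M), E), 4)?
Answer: -2047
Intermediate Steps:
Function('H')(M, E) = Add(4, Mul(M, Pow(E, 2))) (Function('H')(M, E) = Add(Mul(M, Pow(E, 2)), 4) = Add(4, Mul(M, Pow(E, 2))))
Function('u')(Z) = Add(-3, Pow(Z, 2), Mul(-1, Z))
Add(-31, Mul(Function('H')(-9, 2), Add(66, Function('u')(1)))) = Add(-31, Mul(Add(4, Mul(-9, Pow(2, 2))), Add(66, Add(-3, Pow(1, 2), Mul(-1, 1))))) = Add(-31, Mul(Add(4, Mul(-9, 4)), Add(66, Add(-3, 1, -1)))) = Add(-31, Mul(Add(4, -36), Add(66, -3))) = Add(-31, Mul(-32, 63)) = Add(-31, -2016) = -2047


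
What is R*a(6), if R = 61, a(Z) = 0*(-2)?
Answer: 0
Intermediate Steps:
a(Z) = 0
R*a(6) = 61*0 = 0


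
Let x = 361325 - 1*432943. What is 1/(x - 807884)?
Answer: -1/879502 ≈ -1.1370e-6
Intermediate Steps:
x = -71618 (x = 361325 - 432943 = -71618)
1/(x - 807884) = 1/(-71618 - 807884) = 1/(-879502) = -1/879502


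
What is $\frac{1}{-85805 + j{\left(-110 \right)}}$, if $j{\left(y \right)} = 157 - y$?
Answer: $- \frac{1}{85538} \approx -1.1691 \cdot 10^{-5}$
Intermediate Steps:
$\frac{1}{-85805 + j{\left(-110 \right)}} = \frac{1}{-85805 + \left(157 - -110\right)} = \frac{1}{-85805 + \left(157 + 110\right)} = \frac{1}{-85805 + 267} = \frac{1}{-85538} = - \frac{1}{85538}$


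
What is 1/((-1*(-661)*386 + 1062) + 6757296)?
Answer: 1/7013504 ≈ 1.4258e-7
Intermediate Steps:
1/((-1*(-661)*386 + 1062) + 6757296) = 1/((661*386 + 1062) + 6757296) = 1/((255146 + 1062) + 6757296) = 1/(256208 + 6757296) = 1/7013504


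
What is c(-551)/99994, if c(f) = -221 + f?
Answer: -386/49997 ≈ -0.0077205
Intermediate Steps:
c(-551)/99994 = (-221 - 551)/99994 = -772*1/99994 = -386/49997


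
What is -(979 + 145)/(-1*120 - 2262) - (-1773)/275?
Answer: 2266193/327525 ≈ 6.9191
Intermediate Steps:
-(979 + 145)/(-1*120 - 2262) - (-1773)/275 = -1124/(-120 - 2262) - (-1773)/275 = -1124/(-2382) - 1*(-1773/275) = -1124*(-1)/2382 + 1773/275 = -1*(-562/1191) + 1773/275 = 562/1191 + 1773/275 = 2266193/327525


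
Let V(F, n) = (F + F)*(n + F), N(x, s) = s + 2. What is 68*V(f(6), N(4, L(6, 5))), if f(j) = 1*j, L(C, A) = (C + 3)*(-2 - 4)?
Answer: -37536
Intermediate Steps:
L(C, A) = -18 - 6*C (L(C, A) = (3 + C)*(-6) = -18 - 6*C)
N(x, s) = 2 + s
f(j) = j
V(F, n) = 2*F*(F + n) (V(F, n) = (2*F)*(F + n) = 2*F*(F + n))
68*V(f(6), N(4, L(6, 5))) = 68*(2*6*(6 + (2 + (-18 - 6*6)))) = 68*(2*6*(6 + (2 + (-18 - 36)))) = 68*(2*6*(6 + (2 - 54))) = 68*(2*6*(6 - 52)) = 68*(2*6*(-46)) = 68*(-552) = -37536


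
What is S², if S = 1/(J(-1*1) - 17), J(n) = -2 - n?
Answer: 1/324 ≈ 0.0030864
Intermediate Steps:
S = -1/18 (S = 1/((-2 - (-1)) - 17) = 1/((-2 - 1*(-1)) - 17) = 1/((-2 + 1) - 17) = 1/(-1 - 17) = 1/(-18) = -1/18 ≈ -0.055556)
S² = (-1/18)² = 1/324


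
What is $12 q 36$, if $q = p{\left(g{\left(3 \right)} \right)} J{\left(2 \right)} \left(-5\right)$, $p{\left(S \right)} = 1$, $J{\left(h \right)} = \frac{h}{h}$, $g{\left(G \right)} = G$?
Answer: $-2160$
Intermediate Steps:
$J{\left(h \right)} = 1$
$q = -5$ ($q = 1 \cdot 1 \left(-5\right) = 1 \left(-5\right) = -5$)
$12 q 36 = 12 \left(-5\right) 36 = \left(-60\right) 36 = -2160$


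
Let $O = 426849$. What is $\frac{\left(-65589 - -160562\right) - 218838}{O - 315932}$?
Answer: $- \frac{123865}{110917} \approx -1.1167$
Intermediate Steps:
$\frac{\left(-65589 - -160562\right) - 218838}{O - 315932} = \frac{\left(-65589 - -160562\right) - 218838}{426849 - 315932} = \frac{\left(-65589 + 160562\right) - 218838}{110917} = \left(94973 - 218838\right) \frac{1}{110917} = \left(-123865\right) \frac{1}{110917} = - \frac{123865}{110917}$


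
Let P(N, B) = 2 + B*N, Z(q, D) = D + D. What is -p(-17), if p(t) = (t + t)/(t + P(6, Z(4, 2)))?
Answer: 34/9 ≈ 3.7778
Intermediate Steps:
Z(q, D) = 2*D
p(t) = 2*t/(26 + t) (p(t) = (t + t)/(t + (2 + (2*2)*6)) = (2*t)/(t + (2 + 4*6)) = (2*t)/(t + (2 + 24)) = (2*t)/(t + 26) = (2*t)/(26 + t) = 2*t/(26 + t))
-p(-17) = -2*(-17)/(26 - 17) = -2*(-17)/9 = -1*(-34/9) = 34/9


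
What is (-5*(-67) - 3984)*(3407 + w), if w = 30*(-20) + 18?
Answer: -10308425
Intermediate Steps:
w = -582 (w = -600 + 18 = -582)
(-5*(-67) - 3984)*(3407 + w) = (-5*(-67) - 3984)*(3407 - 582) = (335 - 3984)*2825 = -3649*2825 = -10308425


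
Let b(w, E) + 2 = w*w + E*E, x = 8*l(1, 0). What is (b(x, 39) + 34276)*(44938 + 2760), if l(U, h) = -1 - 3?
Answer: 1756192662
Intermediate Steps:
l(U, h) = -4
x = -32 (x = 8*(-4) = -32)
b(w, E) = -2 + E² + w² (b(w, E) = -2 + (w*w + E*E) = -2 + (w² + E²) = -2 + (E² + w²) = -2 + E² + w²)
(b(x, 39) + 34276)*(44938 + 2760) = ((-2 + 39² + (-32)²) + 34276)*(44938 + 2760) = ((-2 + 1521 + 1024) + 34276)*47698 = (2543 + 34276)*47698 = 36819*47698 = 1756192662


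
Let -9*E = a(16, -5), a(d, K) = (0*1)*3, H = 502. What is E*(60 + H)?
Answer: 0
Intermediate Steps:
a(d, K) = 0 (a(d, K) = 0*3 = 0)
E = 0 (E = -1/9*0 = 0)
E*(60 + H) = 0*(60 + 502) = 0*562 = 0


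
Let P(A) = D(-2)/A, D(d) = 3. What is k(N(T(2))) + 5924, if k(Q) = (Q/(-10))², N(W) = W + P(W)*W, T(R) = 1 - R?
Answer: 148101/25 ≈ 5924.0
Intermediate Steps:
P(A) = 3/A
N(W) = 3 + W (N(W) = W + (3/W)*W = W + 3 = 3 + W)
k(Q) = Q²/100 (k(Q) = (Q*(-⅒))² = (-Q/10)² = Q²/100)
k(N(T(2))) + 5924 = (3 + (1 - 1*2))²/100 + 5924 = (3 + (1 - 2))²/100 + 5924 = (3 - 1)²/100 + 5924 = (1/100)*2² + 5924 = (1/100)*4 + 5924 = 1/25 + 5924 = 148101/25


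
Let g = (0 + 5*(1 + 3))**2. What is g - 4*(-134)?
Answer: 936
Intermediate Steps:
g = 400 (g = (0 + 5*4)**2 = (0 + 20)**2 = 20**2 = 400)
g - 4*(-134) = 400 - 4*(-134) = 400 + 536 = 936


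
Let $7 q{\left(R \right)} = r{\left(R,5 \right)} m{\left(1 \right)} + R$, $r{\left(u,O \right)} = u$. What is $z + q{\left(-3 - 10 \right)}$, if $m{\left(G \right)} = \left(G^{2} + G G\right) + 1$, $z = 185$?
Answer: $\frac{1243}{7} \approx 177.57$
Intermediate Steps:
$m{\left(G \right)} = 1 + 2 G^{2}$ ($m{\left(G \right)} = \left(G^{2} + G^{2}\right) + 1 = 2 G^{2} + 1 = 1 + 2 G^{2}$)
$q{\left(R \right)} = \frac{4 R}{7}$ ($q{\left(R \right)} = \frac{R \left(1 + 2 \cdot 1^{2}\right) + R}{7} = \frac{R \left(1 + 2 \cdot 1\right) + R}{7} = \frac{R \left(1 + 2\right) + R}{7} = \frac{R 3 + R}{7} = \frac{3 R + R}{7} = \frac{4 R}{7}$)
$z + q{\left(-3 - 10 \right)} = 185 + \frac{4 \left(-3 - 10\right)}{7} = 185 + \frac{4}{7} \left(-13\right) = 185 - \frac{52}{7} = \frac{1243}{7}$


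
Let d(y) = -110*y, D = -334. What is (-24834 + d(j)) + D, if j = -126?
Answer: -11308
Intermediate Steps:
(-24834 + d(j)) + D = (-24834 - 110*(-126)) - 334 = (-24834 + 13860) - 334 = -10974 - 334 = -11308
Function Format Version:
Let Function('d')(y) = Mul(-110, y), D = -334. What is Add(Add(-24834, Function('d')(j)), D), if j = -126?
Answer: -11308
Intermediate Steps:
Add(Add(-24834, Function('d')(j)), D) = Add(Add(-24834, Mul(-110, -126)), -334) = Add(Add(-24834, 13860), -334) = Add(-10974, -334) = -11308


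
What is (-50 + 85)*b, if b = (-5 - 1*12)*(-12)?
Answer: 7140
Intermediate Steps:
b = 204 (b = (-5 - 12)*(-12) = -17*(-12) = 204)
(-50 + 85)*b = (-50 + 85)*204 = 35*204 = 7140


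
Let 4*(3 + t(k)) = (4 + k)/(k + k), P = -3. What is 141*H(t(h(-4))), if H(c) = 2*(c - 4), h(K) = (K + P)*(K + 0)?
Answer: -13536/7 ≈ -1933.7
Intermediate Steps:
h(K) = K*(-3 + K) (h(K) = (K - 3)*(K + 0) = (-3 + K)*K = K*(-3 + K))
t(k) = -3 + (4 + k)/(8*k) (t(k) = -3 + ((4 + k)/(k + k))/4 = -3 + ((4 + k)/((2*k)))/4 = -3 + ((4 + k)*(1/(2*k)))/4 = -3 + ((4 + k)/(2*k))/4 = -3 + (4 + k)/(8*k))
H(c) = -8 + 2*c (H(c) = 2*(-4 + c) = -8 + 2*c)
141*H(t(h(-4))) = 141*(-8 + 2*((4 - (-92)*(-3 - 4))/(8*((-4*(-3 - 4)))))) = 141*(-8 + 2*((4 - (-92)*(-7))/(8*((-4*(-7)))))) = 141*(-8 + 2*((1/8)*(4 - 23*28)/28)) = 141*(-8 + 2*((1/8)*(1/28)*(4 - 644))) = 141*(-8 + 2*((1/8)*(1/28)*(-640))) = 141*(-8 + 2*(-20/7)) = 141*(-8 - 40/7) = 141*(-96/7) = -13536/7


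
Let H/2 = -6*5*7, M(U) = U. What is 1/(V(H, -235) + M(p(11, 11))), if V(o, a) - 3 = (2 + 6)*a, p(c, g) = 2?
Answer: -1/1875 ≈ -0.00053333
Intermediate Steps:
H = -420 (H = 2*(-6*5*7) = 2*(-30*7) = 2*(-210) = -420)
V(o, a) = 3 + 8*a (V(o, a) = 3 + (2 + 6)*a = 3 + 8*a)
1/(V(H, -235) + M(p(11, 11))) = 1/((3 + 8*(-235)) + 2) = 1/((3 - 1880) + 2) = 1/(-1877 + 2) = 1/(-1875) = -1/1875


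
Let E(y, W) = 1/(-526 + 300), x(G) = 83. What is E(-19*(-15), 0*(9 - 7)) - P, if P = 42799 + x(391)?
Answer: -9691333/226 ≈ -42882.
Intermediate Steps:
E(y, W) = -1/226 (E(y, W) = 1/(-226) = -1/226)
P = 42882 (P = 42799 + 83 = 42882)
E(-19*(-15), 0*(9 - 7)) - P = -1/226 - 1*42882 = -1/226 - 42882 = -9691333/226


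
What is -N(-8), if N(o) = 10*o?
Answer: 80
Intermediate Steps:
-N(-8) = -10*(-8) = -1*(-80) = 80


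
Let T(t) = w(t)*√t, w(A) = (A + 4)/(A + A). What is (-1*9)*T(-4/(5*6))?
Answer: 87*I*√30/10 ≈ 47.652*I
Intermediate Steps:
w(A) = (4 + A)/(2*A) (w(A) = (4 + A)/((2*A)) = (4 + A)*(1/(2*A)) = (4 + A)/(2*A))
T(t) = (4 + t)/(2*√t) (T(t) = ((4 + t)/(2*t))*√t = (4 + t)/(2*√t))
(-1*9)*T(-4/(5*6)) = (-1*9)*((4 - 4/(5*6))/(2*√(-4/(5*6)))) = -9*(4 - 4/30)/(2*√(-4/30)) = -9*(4 - 4*1/30)/(2*√(-4*1/30)) = -9*(4 - 2/15)/(2*√(-2/15)) = -9*(-I*√30/2)*58/(2*15) = -(-87)*I*√30/10 = 87*I*√30/10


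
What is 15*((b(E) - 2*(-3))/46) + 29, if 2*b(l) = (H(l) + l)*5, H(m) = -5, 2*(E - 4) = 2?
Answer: 712/23 ≈ 30.957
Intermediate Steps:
E = 5 (E = 4 + (½)*2 = 4 + 1 = 5)
b(l) = -25/2 + 5*l/2 (b(l) = ((-5 + l)*5)/2 = (-25 + 5*l)/2 = -25/2 + 5*l/2)
15*((b(E) - 2*(-3))/46) + 29 = 15*(((-25/2 + (5/2)*5) - 2*(-3))/46) + 29 = 15*(((-25/2 + 25/2) + 6)*(1/46)) + 29 = 15*((0 + 6)*(1/46)) + 29 = 15*(6*(1/46)) + 29 = 15*(3/23) + 29 = 45/23 + 29 = 712/23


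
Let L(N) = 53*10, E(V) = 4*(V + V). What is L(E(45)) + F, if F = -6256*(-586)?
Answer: 3666546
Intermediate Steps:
F = 3666016
E(V) = 8*V (E(V) = 4*(2*V) = 8*V)
L(N) = 530
L(E(45)) + F = 530 + 3666016 = 3666546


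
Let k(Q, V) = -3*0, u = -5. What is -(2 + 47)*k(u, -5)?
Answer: 0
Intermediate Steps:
k(Q, V) = 0
-(2 + 47)*k(u, -5) = -(2 + 47)*0 = -49*0 = -1*0 = 0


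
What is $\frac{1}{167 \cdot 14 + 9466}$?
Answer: $\frac{1}{11804} \approx 8.4717 \cdot 10^{-5}$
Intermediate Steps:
$\frac{1}{167 \cdot 14 + 9466} = \frac{1}{2338 + 9466} = \frac{1}{11804}$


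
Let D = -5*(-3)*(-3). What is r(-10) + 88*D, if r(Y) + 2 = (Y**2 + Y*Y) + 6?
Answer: -3756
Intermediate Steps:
r(Y) = 4 + 2*Y**2 (r(Y) = -2 + ((Y**2 + Y*Y) + 6) = -2 + ((Y**2 + Y**2) + 6) = -2 + (2*Y**2 + 6) = -2 + (6 + 2*Y**2) = 4 + 2*Y**2)
D = -45 (D = 15*(-3) = -45)
r(-10) + 88*D = (4 + 2*(-10)**2) + 88*(-45) = (4 + 2*100) - 3960 = (4 + 200) - 3960 = 204 - 3960 = -3756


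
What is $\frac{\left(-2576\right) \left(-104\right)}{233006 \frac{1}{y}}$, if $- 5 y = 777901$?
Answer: $- \frac{104201394752}{582515} \approx -1.7888 \cdot 10^{5}$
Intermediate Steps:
$y = - \frac{777901}{5}$ ($y = \left(- \frac{1}{5}\right) 777901 = - \frac{777901}{5} \approx -1.5558 \cdot 10^{5}$)
$\frac{\left(-2576\right) \left(-104\right)}{233006 \frac{1}{y}} = \frac{\left(-2576\right) \left(-104\right)}{233006 \frac{1}{- \frac{777901}{5}}} = \frac{267904}{233006 \left(- \frac{5}{777901}\right)} = \frac{267904}{- \frac{1165030}{777901}} = 267904 \left(- \frac{777901}{1165030}\right) = - \frac{104201394752}{582515}$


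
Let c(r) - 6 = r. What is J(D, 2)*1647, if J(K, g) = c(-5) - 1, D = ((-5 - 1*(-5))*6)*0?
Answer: 0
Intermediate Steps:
D = 0 (D = ((-5 + 5)*6)*0 = (0*6)*0 = 0*0 = 0)
c(r) = 6 + r
J(K, g) = 0 (J(K, g) = (6 - 5) - 1 = 1 - 1 = 0)
J(D, 2)*1647 = 0*1647 = 0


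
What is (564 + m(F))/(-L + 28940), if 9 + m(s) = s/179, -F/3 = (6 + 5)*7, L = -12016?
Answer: 16519/1221854 ≈ 0.013520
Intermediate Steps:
F = -231 (F = -3*(6 + 5)*7 = -33*7 = -3*77 = -231)
m(s) = -9 + s/179
(564 + m(F))/(-L + 28940) = (564 + (-9 + (1/179)*(-231)))/(-1*(-12016) + 28940) = (564 + (-9 - 231/179))/(12016 + 28940) = (564 - 1842/179)/40956 = (99114/179)*(1/40956) = 16519/1221854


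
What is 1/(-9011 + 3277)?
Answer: -1/5734 ≈ -0.00017440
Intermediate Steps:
1/(-9011 + 3277) = 1/(-5734) = -1/5734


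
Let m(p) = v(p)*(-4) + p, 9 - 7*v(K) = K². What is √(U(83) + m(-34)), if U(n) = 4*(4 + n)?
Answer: 3*√5278/7 ≈ 31.136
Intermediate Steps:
v(K) = 9/7 - K²/7
m(p) = -36/7 + p + 4*p²/7 (m(p) = (9/7 - p²/7)*(-4) + p = (-36/7 + 4*p²/7) + p = -36/7 + p + 4*p²/7)
U(n) = 16 + 4*n
√(U(83) + m(-34)) = √((16 + 4*83) + (-36/7 - 34 + (4/7)*(-34)²)) = √((16 + 332) + (-36/7 - 34 + (4/7)*1156)) = √(348 + (-36/7 - 34 + 4624/7)) = √(348 + 4350/7) = √(6786/7) = 3*√5278/7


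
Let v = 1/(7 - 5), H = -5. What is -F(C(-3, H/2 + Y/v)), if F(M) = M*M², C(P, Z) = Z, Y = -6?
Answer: 24389/8 ≈ 3048.6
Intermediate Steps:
v = ½ (v = 1/2 = ½ ≈ 0.50000)
F(M) = M³
-F(C(-3, H/2 + Y/v)) = -(-5/2 - 6/½)³ = -(-5*½ - 6*2)³ = -(-5/2 - 12)³ = -(-29/2)³ = -1*(-24389/8) = 24389/8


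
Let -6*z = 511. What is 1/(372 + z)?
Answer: 6/1721 ≈ 0.0034863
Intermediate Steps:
z = -511/6 (z = -⅙*511 = -511/6 ≈ -85.167)
1/(372 + z) = 1/(372 - 511/6) = 1/(1721/6) = 6/1721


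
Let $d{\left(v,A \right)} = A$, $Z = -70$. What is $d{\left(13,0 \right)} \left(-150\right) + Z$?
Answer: $-70$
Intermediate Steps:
$d{\left(13,0 \right)} \left(-150\right) + Z = 0 \left(-150\right) - 70 = 0 - 70 = -70$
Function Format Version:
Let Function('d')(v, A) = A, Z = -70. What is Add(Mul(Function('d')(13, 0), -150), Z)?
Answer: -70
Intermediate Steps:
Add(Mul(Function('d')(13, 0), -150), Z) = Add(Mul(0, -150), -70) = Add(0, -70) = -70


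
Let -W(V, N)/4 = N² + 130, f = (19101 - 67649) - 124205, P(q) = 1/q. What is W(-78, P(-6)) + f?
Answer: -1559458/9 ≈ -1.7327e+5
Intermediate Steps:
f = -172753 (f = -48548 - 124205 = -172753)
W(V, N) = -520 - 4*N² (W(V, N) = -4*(N² + 130) = -4*(130 + N²) = -520 - 4*N²)
W(-78, P(-6)) + f = (-520 - 4*(1/(-6))²) - 172753 = (-520 - 4*(-⅙)²) - 172753 = (-520 - 4*1/36) - 172753 = (-520 - ⅑) - 172753 = -4681/9 - 172753 = -1559458/9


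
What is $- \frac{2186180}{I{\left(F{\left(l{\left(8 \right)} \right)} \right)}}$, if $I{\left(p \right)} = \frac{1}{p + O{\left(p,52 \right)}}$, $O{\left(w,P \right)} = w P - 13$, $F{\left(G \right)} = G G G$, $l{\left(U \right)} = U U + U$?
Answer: $-43247299149580$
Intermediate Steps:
$l{\left(U \right)} = U + U^{2}$ ($l{\left(U \right)} = U^{2} + U = U + U^{2}$)
$F{\left(G \right)} = G^{3}$ ($F{\left(G \right)} = G^{2} G = G^{3}$)
$O{\left(w,P \right)} = -13 + P w$ ($O{\left(w,P \right)} = P w - 13 = -13 + P w$)
$I{\left(p \right)} = \frac{1}{-13 + 53 p}$ ($I{\left(p \right)} = \frac{1}{p + \left(-13 + 52 p\right)} = \frac{1}{-13 + 53 p}$)
$- \frac{2186180}{I{\left(F{\left(l{\left(8 \right)} \right)} \right)}} = - \frac{2186180}{\frac{1}{-13 + 53 \left(8 \left(1 + 8\right)\right)^{3}}} = - \frac{2186180}{\frac{1}{-13 + 53 \left(8 \cdot 9\right)^{3}}} = - \frac{2186180}{\frac{1}{-13 + 53 \cdot 72^{3}}} = - \frac{2186180}{\frac{1}{-13 + 53 \cdot 373248}} = - \frac{2186180}{\frac{1}{-13 + 19782144}} = - \frac{2186180}{\frac{1}{19782131}} = - 2186180 \frac{1}{\frac{1}{19782131}} = \left(-2186180\right) 19782131 = -43247299149580$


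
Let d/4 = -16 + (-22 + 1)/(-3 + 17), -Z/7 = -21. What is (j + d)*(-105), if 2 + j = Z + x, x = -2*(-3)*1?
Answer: -8505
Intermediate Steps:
Z = 147 (Z = -7*(-21) = 147)
x = 6 (x = 6*1 = 6)
d = -70 (d = 4*(-16 + (-22 + 1)/(-3 + 17)) = 4*(-16 - 21/14) = 4*(-16 - 21*1/14) = 4*(-16 - 3/2) = 4*(-35/2) = -70)
j = 151 (j = -2 + (147 + 6) = -2 + 153 = 151)
(j + d)*(-105) = (151 - 70)*(-105) = 81*(-105) = -8505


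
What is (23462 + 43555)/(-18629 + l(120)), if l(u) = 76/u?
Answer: -2010510/558851 ≈ -3.5976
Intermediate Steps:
(23462 + 43555)/(-18629 + l(120)) = (23462 + 43555)/(-18629 + 76/120) = 67017/(-18629 + 76*(1/120)) = 67017/(-18629 + 19/30) = 67017/(-558851/30) = 67017*(-30/558851) = -2010510/558851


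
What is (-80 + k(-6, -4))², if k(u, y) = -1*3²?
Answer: 7921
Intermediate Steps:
k(u, y) = -9 (k(u, y) = -1*9 = -9)
(-80 + k(-6, -4))² = (-80 - 9)² = (-89)² = 7921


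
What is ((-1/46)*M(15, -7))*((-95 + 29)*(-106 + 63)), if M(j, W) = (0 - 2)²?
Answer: -5676/23 ≈ -246.78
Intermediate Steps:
M(j, W) = 4 (M(j, W) = (-2)² = 4)
((-1/46)*M(15, -7))*((-95 + 29)*(-106 + 63)) = (-1/46*4)*((-95 + 29)*(-106 + 63)) = (-1*1/46*4)*(-66*(-43)) = -1/46*4*2838 = -2/23*2838 = -5676/23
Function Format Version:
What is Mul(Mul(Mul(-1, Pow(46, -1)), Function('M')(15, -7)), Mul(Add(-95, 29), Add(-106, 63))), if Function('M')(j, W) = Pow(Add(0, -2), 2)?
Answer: Rational(-5676, 23) ≈ -246.78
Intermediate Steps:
Function('M')(j, W) = 4 (Function('M')(j, W) = Pow(-2, 2) = 4)
Mul(Mul(Mul(-1, Pow(46, -1)), Function('M')(15, -7)), Mul(Add(-95, 29), Add(-106, 63))) = Mul(Mul(Mul(-1, Pow(46, -1)), 4), Mul(Add(-95, 29), Add(-106, 63))) = Mul(Mul(Mul(-1, Rational(1, 46)), 4), Mul(-66, -43)) = Mul(Mul(Rational(-1, 46), 4), 2838) = Mul(Rational(-2, 23), 2838) = Rational(-5676, 23)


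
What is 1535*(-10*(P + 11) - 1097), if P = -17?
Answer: -1591795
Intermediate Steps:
1535*(-10*(P + 11) - 1097) = 1535*(-10*(-17 + 11) - 1097) = 1535*(-10*(-6) - 1097) = 1535*(60 - 1097) = 1535*(-1037) = -1591795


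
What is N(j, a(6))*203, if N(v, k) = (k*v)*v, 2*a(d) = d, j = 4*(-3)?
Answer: 87696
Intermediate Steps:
j = -12
a(d) = d/2
N(v, k) = k*v**2
N(j, a(6))*203 = (((1/2)*6)*(-12)**2)*203 = (3*144)*203 = 432*203 = 87696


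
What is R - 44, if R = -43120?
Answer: -43164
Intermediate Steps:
R - 44 = -43120 - 44 = -43164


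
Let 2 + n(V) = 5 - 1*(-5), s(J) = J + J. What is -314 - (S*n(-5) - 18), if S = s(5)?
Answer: -376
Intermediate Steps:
s(J) = 2*J
S = 10 (S = 2*5 = 10)
n(V) = 8 (n(V) = -2 + (5 - 1*(-5)) = -2 + (5 + 5) = -2 + 10 = 8)
-314 - (S*n(-5) - 18) = -314 - (10*8 - 18) = -314 - (80 - 18) = -314 - 1*62 = -314 - 62 = -376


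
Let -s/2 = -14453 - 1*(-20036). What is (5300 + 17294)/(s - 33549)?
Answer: -2054/4065 ≈ -0.50529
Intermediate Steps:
s = -11166 (s = -2*(-14453 - 1*(-20036)) = -2*(-14453 + 20036) = -2*5583 = -11166)
(5300 + 17294)/(s - 33549) = (5300 + 17294)/(-11166 - 33549) = 22594/(-44715) = 22594*(-1/44715) = -2054/4065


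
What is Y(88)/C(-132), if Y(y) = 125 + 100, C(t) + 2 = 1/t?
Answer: -5940/53 ≈ -112.08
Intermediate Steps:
C(t) = -2 + 1/t
Y(y) = 225
Y(88)/C(-132) = 225/(-2 + 1/(-132)) = 225/(-2 - 1/132) = 225/(-265/132) = 225*(-132/265) = -5940/53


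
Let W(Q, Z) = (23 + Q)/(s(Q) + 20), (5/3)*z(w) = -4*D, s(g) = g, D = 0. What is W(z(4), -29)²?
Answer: 529/400 ≈ 1.3225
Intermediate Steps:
z(w) = 0 (z(w) = 3*(-4*0)/5 = (⅗)*0 = 0)
W(Q, Z) = (23 + Q)/(20 + Q) (W(Q, Z) = (23 + Q)/(Q + 20) = (23 + Q)/(20 + Q))
W(z(4), -29)² = ((23 + 0)/(20 + 0))² = (23/20)² = 529/400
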